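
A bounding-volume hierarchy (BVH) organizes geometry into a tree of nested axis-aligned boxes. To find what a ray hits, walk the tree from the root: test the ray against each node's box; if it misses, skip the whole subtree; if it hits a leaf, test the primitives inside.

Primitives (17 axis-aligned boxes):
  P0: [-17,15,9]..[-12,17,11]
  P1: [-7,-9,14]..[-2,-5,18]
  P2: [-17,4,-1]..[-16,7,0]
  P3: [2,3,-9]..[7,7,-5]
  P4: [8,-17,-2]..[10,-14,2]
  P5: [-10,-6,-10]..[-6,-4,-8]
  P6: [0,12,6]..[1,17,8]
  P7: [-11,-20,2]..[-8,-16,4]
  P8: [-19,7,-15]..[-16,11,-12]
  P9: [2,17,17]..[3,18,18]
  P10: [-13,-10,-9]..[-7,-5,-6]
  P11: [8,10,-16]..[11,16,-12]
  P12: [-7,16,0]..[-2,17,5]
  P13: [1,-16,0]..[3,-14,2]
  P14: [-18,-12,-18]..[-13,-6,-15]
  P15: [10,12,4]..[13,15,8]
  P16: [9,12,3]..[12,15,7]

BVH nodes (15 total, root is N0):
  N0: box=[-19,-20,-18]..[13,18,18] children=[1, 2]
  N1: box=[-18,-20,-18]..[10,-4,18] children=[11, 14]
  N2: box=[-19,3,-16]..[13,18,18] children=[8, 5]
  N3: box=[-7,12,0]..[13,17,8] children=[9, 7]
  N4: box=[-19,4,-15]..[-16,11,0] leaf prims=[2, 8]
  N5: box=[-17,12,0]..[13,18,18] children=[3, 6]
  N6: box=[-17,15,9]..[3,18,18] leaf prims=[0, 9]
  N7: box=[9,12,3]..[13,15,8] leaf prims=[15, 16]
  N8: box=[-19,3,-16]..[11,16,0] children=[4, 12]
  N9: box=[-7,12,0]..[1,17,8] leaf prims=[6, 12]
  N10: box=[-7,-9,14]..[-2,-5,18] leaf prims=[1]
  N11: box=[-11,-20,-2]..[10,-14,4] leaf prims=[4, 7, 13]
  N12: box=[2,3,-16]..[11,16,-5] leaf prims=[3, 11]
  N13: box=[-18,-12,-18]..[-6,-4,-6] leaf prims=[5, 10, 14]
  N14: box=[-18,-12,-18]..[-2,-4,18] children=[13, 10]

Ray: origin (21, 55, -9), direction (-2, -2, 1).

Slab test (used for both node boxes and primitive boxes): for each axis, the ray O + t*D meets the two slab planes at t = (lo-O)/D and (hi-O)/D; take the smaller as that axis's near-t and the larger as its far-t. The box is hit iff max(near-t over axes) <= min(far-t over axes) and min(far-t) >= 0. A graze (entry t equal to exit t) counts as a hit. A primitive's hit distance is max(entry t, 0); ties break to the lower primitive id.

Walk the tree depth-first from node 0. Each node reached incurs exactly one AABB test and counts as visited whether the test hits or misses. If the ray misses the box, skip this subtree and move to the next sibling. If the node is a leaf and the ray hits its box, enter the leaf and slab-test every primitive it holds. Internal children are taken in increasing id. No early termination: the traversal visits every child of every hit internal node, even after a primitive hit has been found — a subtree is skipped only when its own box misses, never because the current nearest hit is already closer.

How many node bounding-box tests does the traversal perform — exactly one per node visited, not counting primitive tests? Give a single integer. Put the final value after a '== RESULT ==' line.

Walk:
N0 x:[4,20] y:[37/2,75/2] z:[-9,27] -> hit [37/2,20], descend [1, 2]
  N1 x:[11/2,39/2] y:[59/2,75/2] z:[-9,27] -> miss, prune
  N2 x:[4,20] y:[37/2,26] z:[-7,27] -> hit [37/2,20], descend [5, 8]
    N5 x:[4,19] y:[37/2,43/2] z:[9,27] -> hit [37/2,19], descend [3, 6]
      N3 x:[4,14] y:[19,43/2] z:[9,17] -> miss, prune
      N6 x:[9,19] y:[37/2,20] z:[18,27] -> hit [37/2,19] leaf, test {P0@t=19, P9(miss)}
    N8 x:[5,20] y:[39/2,26] z:[-7,9] -> miss, prune

7 AABB tests over nodes [0, 1, 2, 5, 3, 6, 8]; 1 leaf entered; closest P0.

== RESULT ==
7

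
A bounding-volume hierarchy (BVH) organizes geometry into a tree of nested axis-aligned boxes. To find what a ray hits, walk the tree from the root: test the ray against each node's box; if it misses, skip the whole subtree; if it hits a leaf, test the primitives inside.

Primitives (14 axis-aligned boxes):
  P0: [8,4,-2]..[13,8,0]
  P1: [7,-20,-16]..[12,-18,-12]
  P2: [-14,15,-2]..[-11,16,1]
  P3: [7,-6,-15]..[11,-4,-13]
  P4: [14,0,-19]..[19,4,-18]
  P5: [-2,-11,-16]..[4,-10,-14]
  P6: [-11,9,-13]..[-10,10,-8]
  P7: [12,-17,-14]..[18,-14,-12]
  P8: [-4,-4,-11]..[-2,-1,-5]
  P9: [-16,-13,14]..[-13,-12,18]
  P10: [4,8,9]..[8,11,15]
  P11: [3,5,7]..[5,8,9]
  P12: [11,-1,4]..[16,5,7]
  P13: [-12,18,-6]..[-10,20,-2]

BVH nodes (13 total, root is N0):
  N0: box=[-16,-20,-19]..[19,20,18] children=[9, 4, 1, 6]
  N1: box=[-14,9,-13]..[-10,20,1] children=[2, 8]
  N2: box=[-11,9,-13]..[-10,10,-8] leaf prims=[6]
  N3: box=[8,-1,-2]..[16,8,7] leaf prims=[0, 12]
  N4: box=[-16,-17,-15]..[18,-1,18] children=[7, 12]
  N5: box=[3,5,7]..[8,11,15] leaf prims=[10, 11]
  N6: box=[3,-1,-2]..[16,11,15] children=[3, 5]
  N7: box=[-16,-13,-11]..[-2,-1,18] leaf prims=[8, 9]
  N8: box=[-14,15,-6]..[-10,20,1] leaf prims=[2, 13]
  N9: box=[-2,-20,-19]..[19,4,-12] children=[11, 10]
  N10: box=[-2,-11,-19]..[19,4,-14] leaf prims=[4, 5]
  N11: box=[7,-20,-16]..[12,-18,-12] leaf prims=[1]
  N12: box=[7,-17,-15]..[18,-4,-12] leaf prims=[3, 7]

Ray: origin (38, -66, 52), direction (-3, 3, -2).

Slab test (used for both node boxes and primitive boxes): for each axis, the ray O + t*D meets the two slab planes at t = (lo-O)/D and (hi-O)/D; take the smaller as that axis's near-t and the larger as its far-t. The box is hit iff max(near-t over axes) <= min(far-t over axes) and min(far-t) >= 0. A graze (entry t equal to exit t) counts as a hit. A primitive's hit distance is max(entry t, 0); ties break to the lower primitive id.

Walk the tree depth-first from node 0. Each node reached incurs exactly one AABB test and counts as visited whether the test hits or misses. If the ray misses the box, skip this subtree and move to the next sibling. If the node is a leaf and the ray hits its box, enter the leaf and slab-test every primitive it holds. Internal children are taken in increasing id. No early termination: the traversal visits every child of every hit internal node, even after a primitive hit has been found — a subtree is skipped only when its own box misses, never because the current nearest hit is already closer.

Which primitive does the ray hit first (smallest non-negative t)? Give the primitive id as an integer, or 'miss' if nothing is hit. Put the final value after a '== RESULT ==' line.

Walk:
N0 x:[19/3,18] y:[46/3,86/3] z:[17,71/2] -> hit [17,18], descend [1, 4, 6, 9]
  N1 x:[16,52/3] y:[25,86/3] z:[51/2,65/2] -> miss, prune
  N4 x:[20/3,18] y:[49/3,65/3] z:[17,67/2] -> hit [17,18], descend [7, 12]
    N7 x:[40/3,18] y:[53/3,65/3] z:[17,63/2] -> hit [53/3,18] leaf, test {P8(miss), P9@t=53/3}
    N12 x:[20/3,31/3] y:[49/3,62/3] z:[32,67/2] -> miss, prune
  N6 x:[22/3,35/3] y:[65/3,77/3] z:[37/2,27] -> miss, prune
  N9 x:[19/3,40/3] y:[46/3,70/3] z:[32,71/2] -> miss, prune

Summary -> nodes [0, 1, 4, 7, 12, 6, 9]; box-tests=7; leaf-entries=1; first=P9

== RESULT ==
9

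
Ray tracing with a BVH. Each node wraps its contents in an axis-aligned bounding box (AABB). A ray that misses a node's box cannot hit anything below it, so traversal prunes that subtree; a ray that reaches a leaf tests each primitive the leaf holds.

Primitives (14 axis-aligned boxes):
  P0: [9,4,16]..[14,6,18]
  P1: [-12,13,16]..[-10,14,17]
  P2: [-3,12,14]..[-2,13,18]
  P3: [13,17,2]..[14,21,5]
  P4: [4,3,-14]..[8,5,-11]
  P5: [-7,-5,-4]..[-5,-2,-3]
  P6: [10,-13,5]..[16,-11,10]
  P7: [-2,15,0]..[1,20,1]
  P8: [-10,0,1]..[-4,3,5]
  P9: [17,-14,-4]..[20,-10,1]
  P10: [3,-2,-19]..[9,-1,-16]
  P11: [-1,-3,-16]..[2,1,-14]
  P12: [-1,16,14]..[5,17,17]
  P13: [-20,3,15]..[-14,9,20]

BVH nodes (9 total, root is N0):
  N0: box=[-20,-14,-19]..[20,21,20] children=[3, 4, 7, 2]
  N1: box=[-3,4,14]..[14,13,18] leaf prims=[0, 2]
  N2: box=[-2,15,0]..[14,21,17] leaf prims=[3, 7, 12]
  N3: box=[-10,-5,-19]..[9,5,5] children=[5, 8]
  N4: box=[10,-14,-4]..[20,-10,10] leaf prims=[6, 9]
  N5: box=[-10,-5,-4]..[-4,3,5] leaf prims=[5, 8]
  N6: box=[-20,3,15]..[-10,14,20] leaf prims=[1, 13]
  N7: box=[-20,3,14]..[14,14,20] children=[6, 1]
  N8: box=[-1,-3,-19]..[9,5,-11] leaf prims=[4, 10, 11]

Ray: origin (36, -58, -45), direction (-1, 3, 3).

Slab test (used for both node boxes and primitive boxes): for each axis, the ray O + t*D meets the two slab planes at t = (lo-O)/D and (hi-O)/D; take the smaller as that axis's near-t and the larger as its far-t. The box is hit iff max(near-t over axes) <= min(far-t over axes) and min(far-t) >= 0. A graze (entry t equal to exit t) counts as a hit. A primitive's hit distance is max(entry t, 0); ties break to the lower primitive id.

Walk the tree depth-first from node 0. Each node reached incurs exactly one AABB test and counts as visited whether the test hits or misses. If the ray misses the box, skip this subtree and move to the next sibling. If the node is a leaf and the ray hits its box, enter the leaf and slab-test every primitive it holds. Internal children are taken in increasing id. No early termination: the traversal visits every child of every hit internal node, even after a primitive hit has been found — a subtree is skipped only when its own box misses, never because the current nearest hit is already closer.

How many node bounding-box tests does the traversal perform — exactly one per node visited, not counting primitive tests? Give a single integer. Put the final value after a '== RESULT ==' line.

Trace the traversal:
N0 x:[16,56] y:[44/3,79/3] z:[26/3,65/3] -> hit [16,65/3], descend [2, 3, 4, 7]
  N2 x:[22,38] y:[73/3,79/3] z:[15,62/3] -> miss, prune
  N3 x:[27,46] y:[53/3,21] z:[26/3,50/3] -> miss, prune
  N4 x:[16,26] y:[44/3,16] z:[41/3,55/3] -> hit [16,16] leaf, test {P6(miss), P9(miss)}
  N7 x:[22,56] y:[61/3,24] z:[59/3,65/3] -> miss, prune

Summary -> nodes [0, 2, 3, 4, 7]; box-tests=5; leaf-entries=1; first=miss

== RESULT ==
5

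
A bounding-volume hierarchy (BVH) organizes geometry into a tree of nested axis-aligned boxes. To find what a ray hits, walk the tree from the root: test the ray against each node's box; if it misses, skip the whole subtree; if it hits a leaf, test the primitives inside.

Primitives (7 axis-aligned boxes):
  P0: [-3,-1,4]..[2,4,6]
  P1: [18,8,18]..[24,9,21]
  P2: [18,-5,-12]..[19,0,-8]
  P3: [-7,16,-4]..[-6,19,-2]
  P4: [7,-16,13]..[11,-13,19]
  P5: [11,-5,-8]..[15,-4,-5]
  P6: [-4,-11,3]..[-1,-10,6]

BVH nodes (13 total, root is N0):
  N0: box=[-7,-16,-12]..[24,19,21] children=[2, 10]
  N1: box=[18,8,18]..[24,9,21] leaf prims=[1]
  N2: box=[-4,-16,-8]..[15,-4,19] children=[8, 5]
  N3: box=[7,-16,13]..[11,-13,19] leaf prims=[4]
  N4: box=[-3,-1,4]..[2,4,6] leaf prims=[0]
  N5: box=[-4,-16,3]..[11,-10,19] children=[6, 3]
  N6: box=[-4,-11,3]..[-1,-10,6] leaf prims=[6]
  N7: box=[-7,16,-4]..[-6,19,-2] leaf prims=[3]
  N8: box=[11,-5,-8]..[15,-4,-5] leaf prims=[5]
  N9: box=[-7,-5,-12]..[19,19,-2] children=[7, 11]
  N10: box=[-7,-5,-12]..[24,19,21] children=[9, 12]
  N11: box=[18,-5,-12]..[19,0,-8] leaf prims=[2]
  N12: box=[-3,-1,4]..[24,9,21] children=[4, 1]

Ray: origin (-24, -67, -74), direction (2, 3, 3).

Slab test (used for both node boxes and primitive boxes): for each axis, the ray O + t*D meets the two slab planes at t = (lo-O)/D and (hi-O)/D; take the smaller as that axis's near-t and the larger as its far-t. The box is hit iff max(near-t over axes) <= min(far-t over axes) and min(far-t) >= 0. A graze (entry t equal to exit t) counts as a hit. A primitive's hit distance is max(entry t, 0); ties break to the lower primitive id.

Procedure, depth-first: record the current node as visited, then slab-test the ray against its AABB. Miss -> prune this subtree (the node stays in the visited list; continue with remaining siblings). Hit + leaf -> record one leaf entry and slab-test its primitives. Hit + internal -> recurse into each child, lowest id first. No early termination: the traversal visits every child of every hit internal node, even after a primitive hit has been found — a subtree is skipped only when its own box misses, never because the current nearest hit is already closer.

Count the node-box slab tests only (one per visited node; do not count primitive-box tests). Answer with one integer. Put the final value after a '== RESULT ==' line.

Walk:
N0 x:[17/2,24] y:[17,86/3] z:[62/3,95/3] -> hit [62/3,24], descend [2, 10]
  N2 x:[10,39/2] y:[17,21] z:[22,31] -> miss, prune
  N10 x:[17/2,24] y:[62/3,86/3] z:[62/3,95/3] -> hit [62/3,24], descend [9, 12]
    N9 x:[17/2,43/2] y:[62/3,86/3] z:[62/3,24] -> hit [62/3,43/2], descend [7, 11]
      N7 x:[17/2,9] y:[83/3,86/3] z:[70/3,24] -> miss, prune
      N11 x:[21,43/2] y:[62/3,67/3] z:[62/3,22] -> hit [21,43/2] leaf, test {P2@t=21}
    N12 x:[21/2,24] y:[22,76/3] z:[26,95/3] -> miss, prune

order=[0, 2, 10, 9, 7, 11, 12]  |boxes|=7  |leaves|=1  hit=P2

== RESULT ==
7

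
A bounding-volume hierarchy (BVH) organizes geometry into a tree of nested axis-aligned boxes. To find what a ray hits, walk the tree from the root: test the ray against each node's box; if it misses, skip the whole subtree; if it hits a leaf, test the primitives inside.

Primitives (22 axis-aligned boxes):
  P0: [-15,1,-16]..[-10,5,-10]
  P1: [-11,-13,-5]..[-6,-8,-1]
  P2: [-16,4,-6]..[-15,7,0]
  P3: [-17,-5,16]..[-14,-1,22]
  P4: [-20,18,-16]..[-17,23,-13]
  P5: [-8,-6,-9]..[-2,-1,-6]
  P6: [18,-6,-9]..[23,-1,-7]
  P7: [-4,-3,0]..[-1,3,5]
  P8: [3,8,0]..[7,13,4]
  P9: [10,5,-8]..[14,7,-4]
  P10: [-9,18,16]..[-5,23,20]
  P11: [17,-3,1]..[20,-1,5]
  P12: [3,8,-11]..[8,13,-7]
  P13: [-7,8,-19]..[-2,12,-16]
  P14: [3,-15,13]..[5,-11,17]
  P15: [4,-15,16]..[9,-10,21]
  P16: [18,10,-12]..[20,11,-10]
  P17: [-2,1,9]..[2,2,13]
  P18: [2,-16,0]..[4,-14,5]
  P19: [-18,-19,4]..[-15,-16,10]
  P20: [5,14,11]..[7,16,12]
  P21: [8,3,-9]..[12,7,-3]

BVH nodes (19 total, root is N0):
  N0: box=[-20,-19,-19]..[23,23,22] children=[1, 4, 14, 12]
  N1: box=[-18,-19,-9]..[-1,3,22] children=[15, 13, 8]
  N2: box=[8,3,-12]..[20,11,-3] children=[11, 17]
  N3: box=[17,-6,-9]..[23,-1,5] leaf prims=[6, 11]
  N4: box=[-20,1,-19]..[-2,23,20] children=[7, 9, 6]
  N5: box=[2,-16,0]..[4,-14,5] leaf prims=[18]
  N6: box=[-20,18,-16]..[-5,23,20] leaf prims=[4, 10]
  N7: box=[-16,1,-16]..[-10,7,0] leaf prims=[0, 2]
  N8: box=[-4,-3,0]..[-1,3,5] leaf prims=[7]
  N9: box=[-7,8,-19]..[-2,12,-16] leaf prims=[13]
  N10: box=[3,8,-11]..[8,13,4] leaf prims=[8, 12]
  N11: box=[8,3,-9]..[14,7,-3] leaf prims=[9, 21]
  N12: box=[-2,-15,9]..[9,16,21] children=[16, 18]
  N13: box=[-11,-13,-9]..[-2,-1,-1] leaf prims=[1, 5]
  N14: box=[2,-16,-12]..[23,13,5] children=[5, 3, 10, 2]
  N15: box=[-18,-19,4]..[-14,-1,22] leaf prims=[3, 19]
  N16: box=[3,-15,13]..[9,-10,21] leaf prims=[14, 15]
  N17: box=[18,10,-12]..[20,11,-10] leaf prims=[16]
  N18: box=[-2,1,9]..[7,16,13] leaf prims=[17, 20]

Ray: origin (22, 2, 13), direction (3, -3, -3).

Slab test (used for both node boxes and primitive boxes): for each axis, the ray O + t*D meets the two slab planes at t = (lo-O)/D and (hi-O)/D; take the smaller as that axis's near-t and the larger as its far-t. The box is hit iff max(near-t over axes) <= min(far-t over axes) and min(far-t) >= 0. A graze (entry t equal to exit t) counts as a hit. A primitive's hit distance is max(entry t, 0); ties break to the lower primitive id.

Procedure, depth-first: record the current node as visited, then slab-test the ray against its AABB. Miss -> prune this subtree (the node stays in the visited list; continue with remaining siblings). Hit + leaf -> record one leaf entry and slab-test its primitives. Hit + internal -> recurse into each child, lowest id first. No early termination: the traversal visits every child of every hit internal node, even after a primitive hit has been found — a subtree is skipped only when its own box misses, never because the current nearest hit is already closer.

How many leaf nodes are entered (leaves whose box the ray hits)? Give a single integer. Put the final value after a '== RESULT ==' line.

Traverse from the root:
N0 x:[-14,1/3] y:[-7,7] z:[-3,32/3] -> hit [-3,1/3], descend [1, 4, 12, 14]
  N1 x:[-40/3,-23/3] y:[-1/3,7] z:[-3,22/3] -> miss, prune
  N4 x:[-14,-8] y:[-7,1/3] z:[-7/3,32/3] -> miss, prune
  N12 x:[-8,-13/3] y:[-14/3,17/3] z:[-8/3,4/3] -> miss, prune
  N14 x:[-20/3,1/3] y:[-11/3,6] z:[8/3,25/3] -> miss, prune

Summary -> nodes [0, 1, 4, 12, 14]; box-tests=5; leaf-entries=0; first=miss

== RESULT ==
0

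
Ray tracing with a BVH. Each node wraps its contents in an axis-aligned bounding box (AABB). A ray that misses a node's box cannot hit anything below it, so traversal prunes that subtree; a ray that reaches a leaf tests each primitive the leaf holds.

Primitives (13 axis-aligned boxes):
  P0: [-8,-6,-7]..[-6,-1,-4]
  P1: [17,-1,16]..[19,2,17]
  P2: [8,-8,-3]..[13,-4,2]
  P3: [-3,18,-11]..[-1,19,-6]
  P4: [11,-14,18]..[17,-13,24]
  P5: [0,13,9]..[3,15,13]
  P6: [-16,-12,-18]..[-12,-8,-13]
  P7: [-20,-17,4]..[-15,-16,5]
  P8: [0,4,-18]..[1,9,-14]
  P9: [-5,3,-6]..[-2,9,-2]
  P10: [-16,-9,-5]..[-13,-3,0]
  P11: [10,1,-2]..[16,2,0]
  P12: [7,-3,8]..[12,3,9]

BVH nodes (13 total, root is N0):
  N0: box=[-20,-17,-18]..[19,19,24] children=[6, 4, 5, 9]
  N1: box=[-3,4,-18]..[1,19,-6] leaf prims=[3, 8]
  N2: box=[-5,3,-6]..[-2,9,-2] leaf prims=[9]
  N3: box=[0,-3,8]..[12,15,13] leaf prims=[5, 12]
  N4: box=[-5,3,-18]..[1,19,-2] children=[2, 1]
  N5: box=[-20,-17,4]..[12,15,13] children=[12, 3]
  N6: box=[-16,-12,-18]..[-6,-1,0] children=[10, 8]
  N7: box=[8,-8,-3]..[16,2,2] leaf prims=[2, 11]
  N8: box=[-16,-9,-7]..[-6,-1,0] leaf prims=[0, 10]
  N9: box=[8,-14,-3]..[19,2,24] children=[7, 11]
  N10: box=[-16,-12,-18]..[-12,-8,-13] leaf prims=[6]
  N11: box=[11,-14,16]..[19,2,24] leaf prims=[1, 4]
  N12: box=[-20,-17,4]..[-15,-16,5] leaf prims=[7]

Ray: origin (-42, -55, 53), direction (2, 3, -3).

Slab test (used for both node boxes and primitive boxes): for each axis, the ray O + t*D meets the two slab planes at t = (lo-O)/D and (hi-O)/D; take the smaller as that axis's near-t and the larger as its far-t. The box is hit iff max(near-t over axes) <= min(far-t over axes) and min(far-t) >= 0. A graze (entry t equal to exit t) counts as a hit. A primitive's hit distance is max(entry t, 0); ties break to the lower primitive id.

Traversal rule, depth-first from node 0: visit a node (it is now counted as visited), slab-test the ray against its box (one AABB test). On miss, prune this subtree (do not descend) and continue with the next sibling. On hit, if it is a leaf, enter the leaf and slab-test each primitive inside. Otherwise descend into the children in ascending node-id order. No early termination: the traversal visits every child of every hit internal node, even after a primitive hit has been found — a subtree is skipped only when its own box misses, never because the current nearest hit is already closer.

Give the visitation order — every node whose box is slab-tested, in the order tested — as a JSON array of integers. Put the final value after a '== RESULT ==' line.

Traverse from the root:
N0 x:[11,61/2] y:[38/3,74/3] z:[29/3,71/3] -> hit [38/3,71/3], descend [4, 5, 6, 9]
  N4 x:[37/2,43/2] y:[58/3,74/3] z:[55/3,71/3] -> hit [58/3,43/2], descend [1, 2]
    N1 x:[39/2,43/2] y:[59/3,74/3] z:[59/3,71/3] -> hit [59/3,43/2] leaf, test {P3(miss), P8(miss)}
    N2 x:[37/2,20] y:[58/3,64/3] z:[55/3,59/3] -> hit [58/3,59/3] leaf, test {P9@t=58/3}
  N5 x:[11,27] y:[38/3,70/3] z:[40/3,49/3] -> hit [40/3,49/3], descend [3, 12]
    N3 x:[21,27] y:[52/3,70/3] z:[40/3,15] -> miss, prune
    N12 x:[11,27/2] y:[38/3,13] z:[16,49/3] -> miss, prune
  N6 x:[13,18] y:[43/3,18] z:[53/3,71/3] -> hit [53/3,18], descend [8, 10]
    N8 x:[13,18] y:[46/3,18] z:[53/3,20] -> hit [53/3,18] leaf, test {P0(miss), P10(miss)}
    N10 x:[13,15] y:[43/3,47/3] z:[22,71/3] -> miss, prune
  N9 x:[25,61/2] y:[41/3,19] z:[29/3,56/3] -> miss, prune

11 AABB tests over nodes [0, 4, 1, 2, 5, 3, 12, 6, 8, 10, 9]; 3 leaves entered; closest P9.

== RESULT ==
[0, 4, 1, 2, 5, 3, 12, 6, 8, 10, 9]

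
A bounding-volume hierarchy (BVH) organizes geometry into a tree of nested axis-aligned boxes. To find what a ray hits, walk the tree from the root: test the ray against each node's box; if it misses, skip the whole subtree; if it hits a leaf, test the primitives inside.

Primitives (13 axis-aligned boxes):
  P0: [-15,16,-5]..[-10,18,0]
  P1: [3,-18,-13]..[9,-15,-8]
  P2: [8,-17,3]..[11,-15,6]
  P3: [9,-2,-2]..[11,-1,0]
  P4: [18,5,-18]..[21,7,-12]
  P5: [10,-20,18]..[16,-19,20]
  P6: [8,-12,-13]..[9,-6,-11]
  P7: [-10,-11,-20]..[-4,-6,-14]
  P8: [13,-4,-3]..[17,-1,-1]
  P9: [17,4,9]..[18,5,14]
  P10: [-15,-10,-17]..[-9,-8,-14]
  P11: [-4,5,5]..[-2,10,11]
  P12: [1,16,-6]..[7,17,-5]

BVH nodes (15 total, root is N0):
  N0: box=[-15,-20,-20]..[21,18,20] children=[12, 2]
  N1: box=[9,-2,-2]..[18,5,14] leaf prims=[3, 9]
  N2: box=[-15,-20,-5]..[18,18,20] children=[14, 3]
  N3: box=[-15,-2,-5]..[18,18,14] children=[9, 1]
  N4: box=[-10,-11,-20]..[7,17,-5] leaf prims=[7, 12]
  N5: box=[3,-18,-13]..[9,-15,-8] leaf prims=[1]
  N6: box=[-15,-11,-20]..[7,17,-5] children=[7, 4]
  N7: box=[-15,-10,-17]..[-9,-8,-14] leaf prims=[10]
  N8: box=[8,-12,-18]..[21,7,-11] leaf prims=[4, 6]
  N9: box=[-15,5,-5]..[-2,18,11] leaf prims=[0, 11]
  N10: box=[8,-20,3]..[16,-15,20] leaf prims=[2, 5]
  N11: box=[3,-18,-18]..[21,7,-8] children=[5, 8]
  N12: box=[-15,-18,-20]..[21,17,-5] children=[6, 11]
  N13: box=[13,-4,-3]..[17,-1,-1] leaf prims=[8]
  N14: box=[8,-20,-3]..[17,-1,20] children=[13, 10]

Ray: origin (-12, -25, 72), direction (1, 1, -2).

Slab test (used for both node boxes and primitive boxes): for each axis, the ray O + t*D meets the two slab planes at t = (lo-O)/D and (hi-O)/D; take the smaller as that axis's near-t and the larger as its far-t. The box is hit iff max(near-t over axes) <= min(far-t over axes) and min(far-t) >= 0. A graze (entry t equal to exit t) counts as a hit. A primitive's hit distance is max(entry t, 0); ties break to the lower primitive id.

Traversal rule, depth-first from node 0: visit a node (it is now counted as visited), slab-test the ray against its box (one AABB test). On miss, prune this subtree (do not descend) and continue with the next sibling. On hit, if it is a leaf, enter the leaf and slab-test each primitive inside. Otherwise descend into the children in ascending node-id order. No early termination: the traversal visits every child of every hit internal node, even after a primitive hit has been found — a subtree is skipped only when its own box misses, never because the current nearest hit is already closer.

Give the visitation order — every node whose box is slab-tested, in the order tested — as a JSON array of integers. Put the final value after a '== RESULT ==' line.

Trace the traversal:
N0 x:[-3,33] y:[5,43] z:[26,46] -> hit [26,33], descend [2, 12]
  N2 x:[-3,30] y:[5,43] z:[26,77/2] -> hit [26,30], descend [3, 14]
    N3 x:[-3,30] y:[23,43] z:[29,77/2] -> hit [29,30], descend [1, 9]
      N1 x:[21,30] y:[23,30] z:[29,37] -> hit [29,30] leaf, test {P3(miss), P9@t=29}
      N9 x:[-3,10] y:[30,43] z:[61/2,77/2] -> miss, prune
    N14 x:[20,29] y:[5,24] z:[26,75/2] -> miss, prune
  N12 x:[-3,33] y:[7,42] z:[77/2,46] -> miss, prune

7 AABB tests over nodes [0, 2, 3, 1, 9, 14, 12]; 1 leaf entered; closest P9.

== RESULT ==
[0, 2, 3, 1, 9, 14, 12]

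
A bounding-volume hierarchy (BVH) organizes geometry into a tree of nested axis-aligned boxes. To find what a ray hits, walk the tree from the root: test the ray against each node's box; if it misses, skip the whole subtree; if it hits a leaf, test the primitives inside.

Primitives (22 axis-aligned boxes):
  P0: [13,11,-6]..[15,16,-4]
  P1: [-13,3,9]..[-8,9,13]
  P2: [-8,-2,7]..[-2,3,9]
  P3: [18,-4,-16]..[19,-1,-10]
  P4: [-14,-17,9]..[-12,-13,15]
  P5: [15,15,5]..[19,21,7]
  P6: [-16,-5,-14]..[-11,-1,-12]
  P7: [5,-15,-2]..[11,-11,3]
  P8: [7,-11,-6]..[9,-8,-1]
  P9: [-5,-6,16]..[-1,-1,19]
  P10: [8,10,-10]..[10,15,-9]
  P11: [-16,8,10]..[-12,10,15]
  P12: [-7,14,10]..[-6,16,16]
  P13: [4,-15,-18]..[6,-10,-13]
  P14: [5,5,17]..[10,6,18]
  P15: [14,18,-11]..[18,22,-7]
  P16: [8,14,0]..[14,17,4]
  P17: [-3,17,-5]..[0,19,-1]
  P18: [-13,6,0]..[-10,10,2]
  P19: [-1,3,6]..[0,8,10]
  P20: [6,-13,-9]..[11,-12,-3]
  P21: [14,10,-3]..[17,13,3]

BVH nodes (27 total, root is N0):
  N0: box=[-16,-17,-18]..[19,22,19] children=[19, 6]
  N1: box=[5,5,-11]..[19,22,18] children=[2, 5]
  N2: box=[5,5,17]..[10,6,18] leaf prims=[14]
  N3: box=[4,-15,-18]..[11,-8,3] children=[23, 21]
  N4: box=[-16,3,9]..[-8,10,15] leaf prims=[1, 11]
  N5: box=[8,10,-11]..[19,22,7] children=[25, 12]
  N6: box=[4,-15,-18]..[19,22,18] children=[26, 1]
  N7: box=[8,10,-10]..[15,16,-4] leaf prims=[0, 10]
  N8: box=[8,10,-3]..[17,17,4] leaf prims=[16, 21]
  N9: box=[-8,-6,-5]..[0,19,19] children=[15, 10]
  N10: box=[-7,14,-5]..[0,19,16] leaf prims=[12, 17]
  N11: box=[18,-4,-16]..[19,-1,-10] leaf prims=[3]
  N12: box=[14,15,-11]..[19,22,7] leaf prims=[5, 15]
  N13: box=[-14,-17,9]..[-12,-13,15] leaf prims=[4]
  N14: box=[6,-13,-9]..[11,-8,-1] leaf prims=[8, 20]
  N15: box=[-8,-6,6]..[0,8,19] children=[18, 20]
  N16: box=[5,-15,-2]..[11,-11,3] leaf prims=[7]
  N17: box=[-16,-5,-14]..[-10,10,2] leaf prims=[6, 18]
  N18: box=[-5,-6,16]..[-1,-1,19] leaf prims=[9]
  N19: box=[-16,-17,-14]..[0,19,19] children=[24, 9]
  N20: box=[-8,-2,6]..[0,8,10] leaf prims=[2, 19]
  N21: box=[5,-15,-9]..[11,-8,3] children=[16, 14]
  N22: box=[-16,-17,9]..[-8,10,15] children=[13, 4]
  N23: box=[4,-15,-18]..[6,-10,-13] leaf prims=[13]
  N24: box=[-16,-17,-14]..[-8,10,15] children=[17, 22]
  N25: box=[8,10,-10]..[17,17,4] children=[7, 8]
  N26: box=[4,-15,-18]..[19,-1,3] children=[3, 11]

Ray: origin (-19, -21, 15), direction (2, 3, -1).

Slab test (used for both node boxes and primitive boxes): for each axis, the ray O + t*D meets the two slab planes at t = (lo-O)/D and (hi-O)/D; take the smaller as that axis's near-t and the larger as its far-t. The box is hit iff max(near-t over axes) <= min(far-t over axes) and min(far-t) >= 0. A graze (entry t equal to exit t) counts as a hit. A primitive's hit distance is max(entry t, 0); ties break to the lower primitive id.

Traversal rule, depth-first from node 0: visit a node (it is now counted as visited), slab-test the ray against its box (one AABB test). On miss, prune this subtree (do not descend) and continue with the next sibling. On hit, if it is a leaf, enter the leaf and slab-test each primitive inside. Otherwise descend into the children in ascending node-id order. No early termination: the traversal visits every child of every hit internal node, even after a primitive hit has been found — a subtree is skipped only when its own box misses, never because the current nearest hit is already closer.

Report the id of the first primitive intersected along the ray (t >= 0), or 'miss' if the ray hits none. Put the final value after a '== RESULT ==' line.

Trace the traversal:
N0 x:[3/2,19] y:[4/3,43/3] z:[-4,33] -> hit [3/2,43/3], descend [6, 19]
  N6 x:[23/2,19] y:[2,43/3] z:[-3,33] -> hit [23/2,43/3], descend [1, 26]
    N1 x:[12,19] y:[26/3,43/3] z:[-3,26] -> hit [12,43/3], descend [2, 5]
      N2 x:[12,29/2] y:[26/3,9] z:[-3,-2] -> miss, prune
      N5 x:[27/2,19] y:[31/3,43/3] z:[8,26] -> hit [27/2,43/3], descend [12, 25]
        N12 x:[33/2,19] y:[12,43/3] z:[8,26] -> miss, prune
        N25 x:[27/2,18] y:[31/3,38/3] z:[11,25] -> miss, prune
    N26 x:[23/2,19] y:[2,20/3] z:[12,33] -> miss, prune
  N19 x:[3/2,19/2] y:[4/3,40/3] z:[-4,29] -> hit [3/2,19/2], descend [9, 24]
    N9 x:[11/2,19/2] y:[5,40/3] z:[-4,20] -> hit [11/2,19/2], descend [10, 15]
      N10 x:[6,19/2] y:[35/3,40/3] z:[-1,20] -> miss, prune
      N15 x:[11/2,19/2] y:[5,29/3] z:[-4,9] -> hit [11/2,9], descend [18, 20]
        N18 x:[7,9] y:[5,20/3] z:[-4,-1] -> miss, prune
        N20 x:[11/2,19/2] y:[19/3,29/3] z:[5,9] -> hit [19/3,9] leaf, test {P2@t=19/3, P19@t=9}
    N24 x:[3/2,11/2] y:[4/3,31/3] z:[0,29] -> hit [3/2,11/2], descend [17, 22]
      N17 x:[3/2,9/2] y:[16/3,31/3] z:[13,29] -> miss, prune
      N22 x:[3/2,11/2] y:[4/3,31/3] z:[0,6] -> hit [3/2,11/2], descend [4, 13]
        N4 x:[3/2,11/2] y:[8,31/3] z:[0,6] -> miss, prune
        N13 x:[5/2,7/2] y:[4/3,8/3] z:[0,6] -> hit [5/2,8/3] leaf, test {P4@t=5/2}

19 AABB tests over nodes [0, 6, 1, 2, 5, 12, 25, 26, 19, 9, 10, 15, 18, 20, 24, 17, 22, 4, 13]; 2 leaves entered; closest P4.

== RESULT ==
4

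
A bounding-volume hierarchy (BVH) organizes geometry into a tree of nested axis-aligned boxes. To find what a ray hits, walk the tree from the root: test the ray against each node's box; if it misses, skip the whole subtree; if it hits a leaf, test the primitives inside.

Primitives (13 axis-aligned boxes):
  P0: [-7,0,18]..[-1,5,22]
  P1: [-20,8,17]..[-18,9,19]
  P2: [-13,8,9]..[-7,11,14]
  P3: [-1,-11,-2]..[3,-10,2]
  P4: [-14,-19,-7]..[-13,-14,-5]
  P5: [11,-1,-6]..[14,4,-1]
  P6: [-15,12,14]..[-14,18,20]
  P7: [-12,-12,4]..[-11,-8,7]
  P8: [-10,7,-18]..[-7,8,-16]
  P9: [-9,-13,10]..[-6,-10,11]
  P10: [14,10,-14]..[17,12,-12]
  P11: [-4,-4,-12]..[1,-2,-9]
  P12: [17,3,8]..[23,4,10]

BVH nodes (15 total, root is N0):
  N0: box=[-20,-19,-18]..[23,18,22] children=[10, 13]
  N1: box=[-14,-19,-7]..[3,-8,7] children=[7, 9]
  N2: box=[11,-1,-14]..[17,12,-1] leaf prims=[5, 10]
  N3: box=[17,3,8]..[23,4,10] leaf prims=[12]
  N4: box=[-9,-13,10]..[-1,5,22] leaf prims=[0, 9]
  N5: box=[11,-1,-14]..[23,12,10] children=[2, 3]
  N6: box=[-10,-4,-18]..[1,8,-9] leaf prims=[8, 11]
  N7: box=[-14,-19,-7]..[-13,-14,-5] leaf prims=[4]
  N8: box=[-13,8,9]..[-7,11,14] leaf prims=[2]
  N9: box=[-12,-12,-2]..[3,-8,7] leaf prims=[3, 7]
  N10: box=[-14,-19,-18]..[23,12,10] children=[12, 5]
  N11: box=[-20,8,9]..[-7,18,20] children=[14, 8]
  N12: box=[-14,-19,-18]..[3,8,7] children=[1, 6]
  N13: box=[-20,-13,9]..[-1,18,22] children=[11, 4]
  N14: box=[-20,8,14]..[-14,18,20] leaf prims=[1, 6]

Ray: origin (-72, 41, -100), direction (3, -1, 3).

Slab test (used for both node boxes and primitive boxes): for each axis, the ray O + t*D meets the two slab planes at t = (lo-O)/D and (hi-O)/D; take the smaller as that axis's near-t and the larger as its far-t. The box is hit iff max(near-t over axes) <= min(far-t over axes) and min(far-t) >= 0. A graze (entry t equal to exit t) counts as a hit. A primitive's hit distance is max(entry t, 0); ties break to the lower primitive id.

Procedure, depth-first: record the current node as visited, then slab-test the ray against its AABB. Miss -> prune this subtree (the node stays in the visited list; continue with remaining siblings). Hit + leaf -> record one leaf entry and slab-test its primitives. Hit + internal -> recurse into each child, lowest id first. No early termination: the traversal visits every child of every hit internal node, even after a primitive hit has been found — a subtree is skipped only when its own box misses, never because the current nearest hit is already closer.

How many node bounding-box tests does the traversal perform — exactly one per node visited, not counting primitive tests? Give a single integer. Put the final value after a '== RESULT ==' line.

Traverse from the root:
N0 x:[52/3,95/3] y:[23,60] z:[82/3,122/3] -> hit [82/3,95/3], descend [10, 13]
  N10 x:[58/3,95/3] y:[29,60] z:[82/3,110/3] -> hit [29,95/3], descend [5, 12]
    N5 x:[83/3,95/3] y:[29,42] z:[86/3,110/3] -> hit [29,95/3], descend [2, 3]
      N2 x:[83/3,89/3] y:[29,42] z:[86/3,33] -> hit [29,89/3] leaf, test {P5(miss), P10@t=29}
      N3 x:[89/3,95/3] y:[37,38] z:[36,110/3] -> miss, prune
    N12 x:[58/3,25] y:[33,60] z:[82/3,107/3] -> miss, prune
  N13 x:[52/3,71/3] y:[23,54] z:[109/3,122/3] -> miss, prune

Visited [0, 10, 5, 2, 3, 12, 13]. Tests: 7 box, 1 leaf. Nearest: P10.

== RESULT ==
7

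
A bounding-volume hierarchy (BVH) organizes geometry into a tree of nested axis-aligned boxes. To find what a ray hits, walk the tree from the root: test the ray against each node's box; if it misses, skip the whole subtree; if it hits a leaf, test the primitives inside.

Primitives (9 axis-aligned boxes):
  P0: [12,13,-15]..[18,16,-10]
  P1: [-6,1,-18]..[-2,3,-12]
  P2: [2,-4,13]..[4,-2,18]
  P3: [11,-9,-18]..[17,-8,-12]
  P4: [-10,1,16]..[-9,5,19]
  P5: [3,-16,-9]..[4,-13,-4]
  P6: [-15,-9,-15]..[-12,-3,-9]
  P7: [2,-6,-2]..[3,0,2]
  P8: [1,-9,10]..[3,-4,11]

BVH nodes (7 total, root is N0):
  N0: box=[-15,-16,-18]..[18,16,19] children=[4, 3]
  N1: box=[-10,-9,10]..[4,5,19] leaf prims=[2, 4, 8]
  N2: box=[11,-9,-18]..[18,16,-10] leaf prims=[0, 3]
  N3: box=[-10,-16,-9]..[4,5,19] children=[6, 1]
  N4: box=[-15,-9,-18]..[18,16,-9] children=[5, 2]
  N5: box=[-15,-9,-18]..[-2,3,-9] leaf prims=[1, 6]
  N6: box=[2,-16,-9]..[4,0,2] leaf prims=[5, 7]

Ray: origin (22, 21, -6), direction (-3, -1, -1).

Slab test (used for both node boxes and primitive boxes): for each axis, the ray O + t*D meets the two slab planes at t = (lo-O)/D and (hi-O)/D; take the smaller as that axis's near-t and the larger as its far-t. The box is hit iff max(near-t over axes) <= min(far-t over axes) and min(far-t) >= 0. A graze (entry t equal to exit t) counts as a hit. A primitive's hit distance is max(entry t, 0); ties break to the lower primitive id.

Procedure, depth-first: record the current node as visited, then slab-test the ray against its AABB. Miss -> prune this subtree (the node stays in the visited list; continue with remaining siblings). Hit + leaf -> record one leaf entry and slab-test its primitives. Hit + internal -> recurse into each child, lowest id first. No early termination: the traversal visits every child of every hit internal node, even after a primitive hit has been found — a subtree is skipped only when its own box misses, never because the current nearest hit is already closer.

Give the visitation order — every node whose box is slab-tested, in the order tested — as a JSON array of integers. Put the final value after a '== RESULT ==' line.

Traverse from the root:
N0 x:[4/3,37/3] y:[5,37] z:[-25,12] -> hit [5,12], descend [3, 4]
  N3 x:[6,32/3] y:[16,37] z:[-25,3] -> miss, prune
  N4 x:[4/3,37/3] y:[5,30] z:[3,12] -> hit [5,12], descend [2, 5]
    N2 x:[4/3,11/3] y:[5,30] z:[4,12] -> miss, prune
    N5 x:[8,37/3] y:[18,30] z:[3,12] -> miss, prune

order=[0, 3, 4, 2, 5]  |boxes|=5  |leaves|=0  hit=miss

== RESULT ==
[0, 3, 4, 2, 5]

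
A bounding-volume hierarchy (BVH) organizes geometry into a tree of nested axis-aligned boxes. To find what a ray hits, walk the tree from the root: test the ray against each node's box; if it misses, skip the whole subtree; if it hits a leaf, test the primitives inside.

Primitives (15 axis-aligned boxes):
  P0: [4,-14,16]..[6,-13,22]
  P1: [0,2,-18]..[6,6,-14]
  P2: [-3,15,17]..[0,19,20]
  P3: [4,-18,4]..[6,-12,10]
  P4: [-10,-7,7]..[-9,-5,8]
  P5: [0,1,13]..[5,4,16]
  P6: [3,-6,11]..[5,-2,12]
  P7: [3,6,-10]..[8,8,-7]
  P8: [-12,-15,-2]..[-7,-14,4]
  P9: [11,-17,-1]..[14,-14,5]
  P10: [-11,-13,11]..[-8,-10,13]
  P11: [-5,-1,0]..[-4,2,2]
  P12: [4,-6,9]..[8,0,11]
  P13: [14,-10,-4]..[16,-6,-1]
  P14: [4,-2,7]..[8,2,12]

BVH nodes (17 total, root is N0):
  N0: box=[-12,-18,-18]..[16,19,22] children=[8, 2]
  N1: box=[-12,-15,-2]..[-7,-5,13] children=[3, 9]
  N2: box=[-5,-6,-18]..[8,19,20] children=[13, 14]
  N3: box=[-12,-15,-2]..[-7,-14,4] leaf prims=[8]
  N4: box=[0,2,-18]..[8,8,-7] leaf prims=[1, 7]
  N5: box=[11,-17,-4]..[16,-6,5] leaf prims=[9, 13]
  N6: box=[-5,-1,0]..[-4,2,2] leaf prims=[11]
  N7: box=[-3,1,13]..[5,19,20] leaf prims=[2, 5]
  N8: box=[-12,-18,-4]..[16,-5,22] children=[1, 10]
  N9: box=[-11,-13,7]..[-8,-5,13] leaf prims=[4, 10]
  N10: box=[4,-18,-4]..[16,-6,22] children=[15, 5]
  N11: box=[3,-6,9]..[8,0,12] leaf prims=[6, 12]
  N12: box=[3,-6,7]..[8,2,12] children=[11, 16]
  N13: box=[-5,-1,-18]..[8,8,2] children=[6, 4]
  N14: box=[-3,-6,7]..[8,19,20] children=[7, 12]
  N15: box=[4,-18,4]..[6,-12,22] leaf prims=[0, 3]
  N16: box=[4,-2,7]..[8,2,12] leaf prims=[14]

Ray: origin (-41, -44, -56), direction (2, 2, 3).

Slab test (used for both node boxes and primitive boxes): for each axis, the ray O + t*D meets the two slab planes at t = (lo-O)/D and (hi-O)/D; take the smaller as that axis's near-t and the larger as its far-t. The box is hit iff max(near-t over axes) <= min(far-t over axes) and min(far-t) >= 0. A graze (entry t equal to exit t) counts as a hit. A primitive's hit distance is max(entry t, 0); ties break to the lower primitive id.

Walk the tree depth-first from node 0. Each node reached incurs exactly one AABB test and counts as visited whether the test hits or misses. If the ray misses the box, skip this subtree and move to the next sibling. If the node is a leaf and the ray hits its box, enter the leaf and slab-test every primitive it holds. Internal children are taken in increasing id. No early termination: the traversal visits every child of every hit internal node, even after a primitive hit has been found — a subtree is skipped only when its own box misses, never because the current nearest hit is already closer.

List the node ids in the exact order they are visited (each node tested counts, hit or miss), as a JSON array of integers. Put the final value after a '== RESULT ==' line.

Trace the traversal:
N0 x:[29/2,57/2] y:[13,63/2] z:[38/3,26] -> hit [29/2,26], descend [2, 8]
  N2 x:[18,49/2] y:[19,63/2] z:[38/3,76/3] -> hit [19,49/2], descend [13, 14]
    N13 x:[18,49/2] y:[43/2,26] z:[38/3,58/3] -> miss, prune
    N14 x:[19,49/2] y:[19,63/2] z:[21,76/3] -> hit [21,49/2], descend [7, 12]
      N7 x:[19,23] y:[45/2,63/2] z:[23,76/3] -> hit [23,23] leaf, test {P2(miss), P5@t=23}
      N12 x:[22,49/2] y:[19,23] z:[21,68/3] -> hit [22,68/3], descend [11, 16]
        N11 x:[22,49/2] y:[19,22] z:[65/3,68/3] -> hit [22,22] leaf, test {P6(miss), P12(miss)}
        N16 x:[45/2,49/2] y:[21,23] z:[21,68/3] -> hit [45/2,68/3] leaf, test {P14@t=45/2}
  N8 x:[29/2,57/2] y:[13,39/2] z:[52/3,26] -> hit [52/3,39/2], descend [1, 10]
    N1 x:[29/2,17] y:[29/2,39/2] z:[18,23] -> miss, prune
    N10 x:[45/2,57/2] y:[13,19] z:[52/3,26] -> miss, prune

order=[0, 2, 13, 14, 7, 12, 11, 16, 8, 1, 10]  |boxes|=11  |leaves|=3  hit=P14

== RESULT ==
[0, 2, 13, 14, 7, 12, 11, 16, 8, 1, 10]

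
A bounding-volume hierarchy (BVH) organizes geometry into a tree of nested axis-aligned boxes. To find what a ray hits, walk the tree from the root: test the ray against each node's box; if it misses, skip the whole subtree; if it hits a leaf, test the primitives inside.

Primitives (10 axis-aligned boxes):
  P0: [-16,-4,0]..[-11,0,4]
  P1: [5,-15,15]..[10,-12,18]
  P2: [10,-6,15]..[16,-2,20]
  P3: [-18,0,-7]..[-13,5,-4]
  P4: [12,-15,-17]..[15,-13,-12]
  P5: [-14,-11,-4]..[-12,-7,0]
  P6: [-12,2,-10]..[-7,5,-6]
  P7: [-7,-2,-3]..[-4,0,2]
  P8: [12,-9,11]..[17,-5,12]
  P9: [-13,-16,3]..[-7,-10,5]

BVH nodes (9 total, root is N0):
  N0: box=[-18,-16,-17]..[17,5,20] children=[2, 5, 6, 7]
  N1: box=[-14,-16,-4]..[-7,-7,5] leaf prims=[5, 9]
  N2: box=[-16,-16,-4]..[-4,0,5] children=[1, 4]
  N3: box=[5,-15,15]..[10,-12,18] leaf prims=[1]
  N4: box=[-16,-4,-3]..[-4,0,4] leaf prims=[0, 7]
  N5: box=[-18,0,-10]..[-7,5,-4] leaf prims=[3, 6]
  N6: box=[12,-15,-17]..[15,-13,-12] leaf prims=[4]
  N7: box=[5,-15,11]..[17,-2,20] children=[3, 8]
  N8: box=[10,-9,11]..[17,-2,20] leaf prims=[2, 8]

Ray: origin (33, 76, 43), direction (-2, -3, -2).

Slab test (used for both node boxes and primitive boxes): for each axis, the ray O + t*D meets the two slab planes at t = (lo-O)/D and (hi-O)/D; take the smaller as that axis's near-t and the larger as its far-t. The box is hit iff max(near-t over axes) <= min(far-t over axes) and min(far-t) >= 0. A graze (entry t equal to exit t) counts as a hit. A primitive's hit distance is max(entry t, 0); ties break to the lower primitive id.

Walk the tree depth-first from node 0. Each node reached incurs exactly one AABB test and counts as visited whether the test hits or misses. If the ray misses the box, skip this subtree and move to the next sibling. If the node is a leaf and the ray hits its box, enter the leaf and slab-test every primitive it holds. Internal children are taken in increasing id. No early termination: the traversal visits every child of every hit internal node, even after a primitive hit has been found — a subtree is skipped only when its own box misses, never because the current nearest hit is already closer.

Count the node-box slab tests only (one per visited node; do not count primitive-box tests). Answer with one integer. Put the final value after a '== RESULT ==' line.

Trace the traversal:
N0 x:[8,51/2] y:[71/3,92/3] z:[23/2,30] -> hit [71/3,51/2], descend [2, 5, 6, 7]
  N2 x:[37/2,49/2] y:[76/3,92/3] z:[19,47/2] -> miss, prune
  N5 x:[20,51/2] y:[71/3,76/3] z:[47/2,53/2] -> hit [71/3,76/3] leaf, test {P3@t=71/3, P6(miss)}
  N6 x:[9,21/2] y:[89/3,91/3] z:[55/2,30] -> miss, prune
  N7 x:[8,14] y:[26,91/3] z:[23/2,16] -> miss, prune

5 AABB tests over nodes [0, 2, 5, 6, 7]; 1 leaf entered; closest P3.

== RESULT ==
5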